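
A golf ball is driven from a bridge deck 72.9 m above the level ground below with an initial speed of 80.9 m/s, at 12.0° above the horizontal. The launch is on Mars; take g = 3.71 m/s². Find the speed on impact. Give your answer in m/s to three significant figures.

84.2 m/s

Horizontal component vₓ = 80.90 cos 12.0° = 79.13 m/s; vertical v_y0 = 80.90 sin 12.0° = 16.82 m/s.
With up positive and y = 0 at the ground: y(t) = 72.9 + (16.82) t − 1.855 t². Setting y = 0 and taking the positive root: t = [16.82 + √(16.82² + 2·3.71·72.9)] / 3.71 = (16.82 + 28.70) / 3.71 = 12.27 s.
Vertical velocity at impact: v_y = v_y0 − g t = 16.82 − 3.71 × 12.27 = −28.70 m/s.
Speed: |v| = √(vₓ² + v_y²) = √(79.13² + 28.70²) = 84.18 m/s.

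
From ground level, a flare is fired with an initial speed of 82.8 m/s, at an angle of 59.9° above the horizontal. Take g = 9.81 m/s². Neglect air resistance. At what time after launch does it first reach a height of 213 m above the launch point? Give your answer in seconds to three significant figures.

4.16 s

Horizontal component vₓ = 82.80 cos 59.9° = 41.53 m/s; vertical v_y0 = 82.80 sin 59.9° = 71.63 m/s.
Set y = v_y0 t − ½ g t² = 213: 4.905 t² − 71.63 t + 213 = 0.
t = [71.63 ± √(71.63² − 2·9.81·213)] / 9.81 = (71.63 ± 30.86) / 9.81, so t = 4.156 s or t = 10.45 s.
The first (ascending) time is 4.156 s.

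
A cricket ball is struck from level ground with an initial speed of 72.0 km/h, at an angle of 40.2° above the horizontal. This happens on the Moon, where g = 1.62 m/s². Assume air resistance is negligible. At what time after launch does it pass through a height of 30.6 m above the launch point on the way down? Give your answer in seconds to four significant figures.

13.04 s

Convert: 72.0 km/h = 72.0/3.6 = 20.00 m/s.
Components: vₓ = 20.00 cos 40.2° = 15.28 m/s, v_y0 = 20.00 sin 40.2° = 12.91 m/s.
Set y = v_y0 t − ½ g t² = 30.6: 0.8100 t² − 12.91 t + 30.6 = 0.
t = [12.91 ± √(12.91² − 2·1.62·30.6)] / 1.62 = (12.91 ± 8.216) / 1.62, so t = 2.897 s or t = 13.04 s.
The descending-branch root is 13.04 s.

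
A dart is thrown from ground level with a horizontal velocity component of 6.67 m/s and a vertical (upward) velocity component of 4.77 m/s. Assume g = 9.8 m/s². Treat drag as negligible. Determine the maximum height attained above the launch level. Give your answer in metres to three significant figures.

1.16 m

Maximum height: H = v_y0² / (2g) = 4.770² / (2 × 9.80) = 1.161 m.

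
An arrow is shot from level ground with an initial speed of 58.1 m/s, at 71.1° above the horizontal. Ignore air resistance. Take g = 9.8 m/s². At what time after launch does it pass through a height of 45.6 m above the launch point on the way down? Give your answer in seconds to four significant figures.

10.32 s

vₓ = 58.10 cos 71.1° = 18.82 m/s; v_y0 = 58.10 sin 71.1° = 54.97 m/s.
Set y = v_y0 t − ½ g t² = 45.6: 4.900 t² − 54.97 t + 45.6 = 0.
Quadratic formula: t = (54.97 ± √2127.7) / 9.80 = (54.97 ± 46.13) / 9.80 → t = 0.9021 s or 10.32 s.
The descending-branch root is 10.32 s.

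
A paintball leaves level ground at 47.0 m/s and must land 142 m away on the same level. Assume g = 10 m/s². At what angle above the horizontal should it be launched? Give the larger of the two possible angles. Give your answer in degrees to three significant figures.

From R = (v₀²/g) sin 2θ: sin 2θ = 10.0 × 142 / 2209.0 = 0.6428.
2θ = 40.00° or 180° − 40.00° = 140.0°, so θ = 20.00° or 70.00°.
The larger angle is 70.00°.

70.0°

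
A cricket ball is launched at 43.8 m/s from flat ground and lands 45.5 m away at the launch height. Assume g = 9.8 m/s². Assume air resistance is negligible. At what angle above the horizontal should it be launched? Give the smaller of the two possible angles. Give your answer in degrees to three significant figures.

6.72°

From R = (v₀²/g) sin 2θ: sin 2θ = 9.80 × 45.5 / 1918.4 = 0.2324.
2θ = 13.44° or 180° − 13.44° = 166.6°, so θ = 6.720° or 83.28°.
The smaller angle is 6.720°.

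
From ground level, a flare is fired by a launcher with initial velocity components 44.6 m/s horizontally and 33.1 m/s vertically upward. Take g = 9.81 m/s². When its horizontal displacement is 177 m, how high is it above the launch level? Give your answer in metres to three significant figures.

54.1 m

At x = 177 m, t = x/vₓ = 177/44.60 = 3.969 s.
Height: y = v_y0 t − ½ g t² = 33.10 × 3.969 − 4.905 × 3.969² = 131.4 − 77.25 = 54.11 m.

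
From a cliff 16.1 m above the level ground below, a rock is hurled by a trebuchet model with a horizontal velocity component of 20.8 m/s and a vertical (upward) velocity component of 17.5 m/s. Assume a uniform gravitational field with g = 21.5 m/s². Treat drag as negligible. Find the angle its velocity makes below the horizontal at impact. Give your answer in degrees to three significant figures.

With up positive and y = 0 at the ground: y(t) = 16.1 + (17.50) t − 10.75 t². Setting y = 0 and taking the positive root: t = [17.50 + √(17.50² + 2·21.5·16.1)] / 21.5 = (17.50 + 31.60) / 21.5 = 2.284 s.
At impact: v_y = v_y0 − g t = −31.60 m/s; vₓ = 20.80 m/s.
Angle below horizontal: arctan(|v_y|/vₓ) = arctan(31.60/20.80) = 56.65°.

56.6°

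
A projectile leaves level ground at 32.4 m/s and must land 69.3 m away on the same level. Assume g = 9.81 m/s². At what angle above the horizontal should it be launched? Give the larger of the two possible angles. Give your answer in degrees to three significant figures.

69.8°

From R = (v₀²/g) sin 2θ: sin 2θ = 9.81 × 69.3 / 1049.8 = 0.6476.
2θ = 40.36° or 180° − 40.36° = 139.6°, so θ = 20.18° or 69.82°.
The larger angle is 69.82°.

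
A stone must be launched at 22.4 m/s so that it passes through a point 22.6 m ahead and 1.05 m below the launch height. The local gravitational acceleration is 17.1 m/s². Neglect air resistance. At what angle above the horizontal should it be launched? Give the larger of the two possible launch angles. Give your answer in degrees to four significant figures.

65.52°

Trajectory: y = x tanθ − g x² (1 + tan²θ)/(2v₀²). With x = 22.6, y = −1.05, v₀ = 22.4, g = 17.1:
8.703 tan²θ − 22.6 tanθ + (7.653) = 0.
tanθ = [22.6 ± √(22.6² − 4 × 8.703 × (7.653))] / (2 × 8.703) = (22.6 ± 15.63) / 17.41, giving tanθ = 0.4004 or 2.196.
θ = 21.82° or 65.52°; the larger is 65.52°.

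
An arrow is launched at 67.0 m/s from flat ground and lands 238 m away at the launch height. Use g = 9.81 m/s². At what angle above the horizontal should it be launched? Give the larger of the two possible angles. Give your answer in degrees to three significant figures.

74.3°

Level-ground range R = v₀² sin(2θ)/g ⇒ sin(2θ) = gR/v₀² = 9.81 × 238 / 67.0² = 0.5201.
2θ = 31.34° or 180° − 31.34° = 148.7°, so θ = 15.67° or 74.33°.
The larger angle is 74.33°.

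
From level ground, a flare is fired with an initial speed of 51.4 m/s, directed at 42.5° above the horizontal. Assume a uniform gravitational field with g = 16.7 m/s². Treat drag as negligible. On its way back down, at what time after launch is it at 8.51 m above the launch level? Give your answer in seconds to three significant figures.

3.90 s

Resolve: vₓ = 51.40 cos 42.5° = 37.90 m/s and v_y0 = 51.40 sin 42.5° = 34.73 m/s.
Set y = v_y0 t − ½ g t² = 8.51: 8.350 t² − 34.73 t + 8.51 = 0.
Quadratic formula: t = (34.73 ± √921.62) / 16.7 = (34.73 ± 30.36) / 16.7 → t = 0.2615 s or 3.897 s.
The descending-branch root is 3.897 s.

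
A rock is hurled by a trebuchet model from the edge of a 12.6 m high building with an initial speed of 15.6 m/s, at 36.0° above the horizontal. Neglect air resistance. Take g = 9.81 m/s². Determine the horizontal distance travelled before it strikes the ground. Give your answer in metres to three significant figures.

Horizontal component vₓ = 15.60 cos 36.0° = 12.62 m/s; vertical v_y0 = 15.60 sin 36.0° = 9.169 m/s.
Vertical motion (up positive, ground at y = 0): 4.905 t² − (9.169) t − 12.6 = 0, so t = (9.169 + √(9.169² + 2·9.81·12.6)) / 9.81 = (9.169 + 18.20) / 9.81 = 2.790 s.
Horizontal distance: R = vₓ t = 12.62 × 2.790 = 35.21 m.

35.2 m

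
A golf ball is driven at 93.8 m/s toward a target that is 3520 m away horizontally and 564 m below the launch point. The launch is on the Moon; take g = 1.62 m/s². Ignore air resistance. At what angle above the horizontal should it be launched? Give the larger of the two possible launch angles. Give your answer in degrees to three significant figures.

71.0°

Trajectory: y = x tanθ − g x² (1 + tan²θ)/(2v₀²). With x = 3520, y = −564, v₀ = 93.8, g = 1.62:
1141 tan²θ − 3520 tanθ + (576.7) = 0.
tanθ = [3520 ± √(3520² − 4 × 1141 × (576.7))] / (2 × 1141) = (3520 ± 3124) / 2281, giving tanθ = 0.1736 or 2.912.
θ = 9.848° or 71.05°; the larger is 71.05°.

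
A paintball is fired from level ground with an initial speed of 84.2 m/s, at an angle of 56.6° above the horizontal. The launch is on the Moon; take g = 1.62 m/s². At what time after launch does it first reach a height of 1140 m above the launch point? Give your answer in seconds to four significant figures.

Horizontal component vₓ = 84.20 cos 56.6° = 46.35 m/s; vertical v_y0 = 84.20 sin 56.6° = 70.29 m/s.
Set y = v_y0 t − ½ g t² = 1140: 0.8100 t² − 70.29 t + 1140 = 0.
Quadratic formula: t = (70.29 ± √1247.7) / 1.62 = (70.29 ± 35.32) / 1.62 → t = 21.59 s or 65.20 s.
The first (ascending) time is 21.59 s.

21.59 s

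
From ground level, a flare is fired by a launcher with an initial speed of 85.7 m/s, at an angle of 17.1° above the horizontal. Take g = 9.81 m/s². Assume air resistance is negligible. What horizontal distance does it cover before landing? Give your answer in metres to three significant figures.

421 m

Horizontal component vₓ = 85.70 cos 17.1° = 81.91 m/s; vertical v_y0 = 85.70 sin 17.1° = 25.20 m/s.
Flight time T = 2 v_y0 / g = 5.137 s.
Range: R = vₓ T = 81.91 × 5.137 = 420.8 m.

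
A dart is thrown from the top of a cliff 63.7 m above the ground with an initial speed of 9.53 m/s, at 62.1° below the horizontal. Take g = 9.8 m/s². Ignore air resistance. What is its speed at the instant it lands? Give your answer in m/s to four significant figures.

36.60 m/s

Horizontal component vₓ = 9.530 cos 62.1° = 4.459 m/s; vertical v_y0 = −8.422 m/s (downward).
The projectile lands when y = 63.7 + (−8.422) t − ½·9.80·t² = 0. Positive root: t = (−8.422 + √(8.422² + 2·9.80·63.7)) / 9.80 = (−8.422 + 36.32) / 9.80 = 2.847 s.
Vertical velocity at impact: v_y = v_y0 − g t = −8.422 − 9.80 × 2.847 = −36.32 m/s.
Speed: |v| = √(vₓ² + v_y²) = √(4.459² + 36.32²) = 36.60 m/s.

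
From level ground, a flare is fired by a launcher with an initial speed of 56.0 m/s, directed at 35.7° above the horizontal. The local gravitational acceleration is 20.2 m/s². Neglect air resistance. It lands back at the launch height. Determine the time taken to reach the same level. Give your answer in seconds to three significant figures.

3.24 s

Horizontal component vₓ = 56.00 cos 35.7° = 45.48 m/s; vertical v_y0 = 56.00 sin 35.7° = 32.68 m/s.
It returns to y = 0 when t = 2 v_y0 / g = 2(32.68)/20.2 = 3.235 s.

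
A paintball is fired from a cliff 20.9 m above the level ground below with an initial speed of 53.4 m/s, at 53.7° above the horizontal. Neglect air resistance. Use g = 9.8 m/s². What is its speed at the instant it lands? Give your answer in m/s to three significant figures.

57.1 m/s

Components: vₓ = 53.40 cos 53.7° = 31.61 m/s, v_y0 = 53.40 sin 53.7° = 43.04 m/s.
Vertical motion (up positive, ground at y = 0): 4.900 t² − (43.04) t − 20.9 = 0, so t = (43.04 + √(43.04² + 2·9.80·20.9)) / 9.80 = (43.04 + 47.56) / 9.80 = 9.244 s.
Vertical velocity at impact: v_y = v_y0 − g t = 43.04 − 9.80 × 9.244 = −47.56 m/s.
Speed: |v| = √(vₓ² + v_y²) = √(31.61² + 47.56²) = 57.11 m/s.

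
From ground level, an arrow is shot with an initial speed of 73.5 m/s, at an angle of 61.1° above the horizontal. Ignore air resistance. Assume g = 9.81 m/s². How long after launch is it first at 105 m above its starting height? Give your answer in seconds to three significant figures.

Horizontal component vₓ = 73.50 cos 61.1° = 35.52 m/s; vertical v_y0 = 73.50 sin 61.1° = 64.35 m/s.
Height y(t) = 64.35 t − 4.905 t² = 105 gives 4.905 t² − 64.35 t + 105 = 0.
Quadratic formula: t = (64.35 ± √2080.4) / 9.81 = (64.35 ± 45.61) / 9.81 → t = 1.910 s or 11.21 s.
The first (ascending) time is 1.910 s.

1.91 s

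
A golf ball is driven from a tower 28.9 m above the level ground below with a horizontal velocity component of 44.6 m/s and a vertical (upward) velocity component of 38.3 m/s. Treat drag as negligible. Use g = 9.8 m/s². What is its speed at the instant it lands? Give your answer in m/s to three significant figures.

63.4 m/s

Vertical motion (up positive, ground at y = 0): 4.900 t² − (38.30) t − 28.9 = 0, so t = (38.30 + √(38.30² + 2·9.80·28.9)) / 9.80 = (38.30 + 45.09) / 9.80 = 8.509 s.
Vertical velocity at impact: v_y = v_y0 − g t = 38.30 − 9.80 × 8.509 = −45.09 m/s.
Speed: |v| = √(vₓ² + v_y²) = √(44.60² + 45.09²) = 63.42 m/s.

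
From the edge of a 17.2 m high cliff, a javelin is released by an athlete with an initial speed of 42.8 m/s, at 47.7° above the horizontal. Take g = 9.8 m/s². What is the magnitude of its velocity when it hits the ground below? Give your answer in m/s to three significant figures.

Horizontal component vₓ = 42.80 cos 47.7° = 28.80 m/s; vertical v_y0 = 42.80 sin 47.7° = 31.66 m/s.
With up positive and y = 0 at the ground: y(t) = 17.2 + (31.66) t − 4.900 t². Setting y = 0 and taking the positive root: t = [31.66 + √(31.66² + 2·9.80·17.2)] / 9.80 = (31.66 + 36.60) / 9.80 = 6.964 s.
Vertical velocity at impact: v_y = v_y0 − g t = 31.66 − 9.80 × 6.964 = −36.60 m/s.
Speed: |v| = √(vₓ² + v_y²) = √(28.80² + 36.60²) = 46.57 m/s.

46.6 m/s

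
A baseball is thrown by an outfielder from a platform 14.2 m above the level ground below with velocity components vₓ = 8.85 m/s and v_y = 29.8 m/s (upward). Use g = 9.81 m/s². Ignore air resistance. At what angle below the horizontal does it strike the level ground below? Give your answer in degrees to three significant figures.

The projectile lands when y = 14.2 + (29.80) t − ½·9.81·t² = 0. Positive root: t = (29.80 + √(29.80² + 2·9.81·14.2)) / 9.81 = (29.80 + 34.16) / 9.81 = 6.519 s.
At impact: v_y = v_y0 − g t = −34.16 m/s; vₓ = 8.850 m/s.
Angle below horizontal: arctan(|v_y|/vₓ) = arctan(34.16/8.850) = 75.47°.

75.5°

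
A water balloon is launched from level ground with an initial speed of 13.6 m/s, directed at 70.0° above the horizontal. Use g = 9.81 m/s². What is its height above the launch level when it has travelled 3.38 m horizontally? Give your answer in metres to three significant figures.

6.70 m

vₓ = 13.60 cos 70.0° = 4.651 m/s; v_y0 = 13.60 sin 70.0° = 12.78 m/s.
x = vₓ t ⇒ t = 3.38/4.651 = 0.7267 s.
Height: y = v_y0 t − ½ g t² = 12.78 × 0.7267 − 4.905 × 0.7267² = 9.286 − 2.590 = 6.697 m.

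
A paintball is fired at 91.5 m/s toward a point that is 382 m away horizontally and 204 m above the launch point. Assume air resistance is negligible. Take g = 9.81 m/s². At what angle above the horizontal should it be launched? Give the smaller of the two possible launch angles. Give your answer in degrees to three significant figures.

44.0°

Trajectory: y = x tanθ − g x² (1 + tan²θ)/(2v₀²). With x = 382, y = 204, v₀ = 91.5, g = 9.81:
85.49 tan²θ − 382 tanθ + (289.5) = 0.
tanθ = [382 ± √(382² − 4 × 85.49 × (289.5))] / (2 × 85.49) = (382 ± 216.6) / 171.0, giving tanθ = 0.9672 or 3.501.
θ = 44.04° or 74.06°; the smaller is 44.04°.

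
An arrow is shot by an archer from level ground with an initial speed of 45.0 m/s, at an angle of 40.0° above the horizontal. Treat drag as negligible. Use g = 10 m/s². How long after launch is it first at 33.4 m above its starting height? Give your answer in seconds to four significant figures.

Components: vₓ = 45.00 cos 40.0° = 34.47 m/s, v_y0 = 45.00 sin 40.0° = 28.93 m/s.
Height y(t) = 28.93 t − 5.000 t² = 33.4 gives 5.000 t² − 28.93 t + 33.4 = 0.
Quadratic formula: t = (28.93 ± √168.68) / 10.0 = (28.93 ± 12.99) / 10.0 → t = 1.594 s or 4.191 s.
The first (ascending) time is 1.594 s.

1.594 s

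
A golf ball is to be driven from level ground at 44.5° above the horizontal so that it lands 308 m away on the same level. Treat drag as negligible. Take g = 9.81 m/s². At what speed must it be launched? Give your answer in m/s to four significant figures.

From R = (v₀² / g) sin 2θ: v₀ = √(gR / sin 2θ).
v₀ = √(9.81 × 308 / sin 89.00°) = √(3021 / 0.9998) = √3021.9 = 54.97 m/s.

54.97 m/s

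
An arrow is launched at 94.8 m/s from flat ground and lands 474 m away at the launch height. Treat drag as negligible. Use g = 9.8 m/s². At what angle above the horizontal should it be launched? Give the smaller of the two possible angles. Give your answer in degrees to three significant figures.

Level-ground range R = v₀² sin(2θ)/g ⇒ sin(2θ) = gR/v₀² = 9.80 × 474 / 94.8² = 0.5169.
2θ = 31.12° or 180° − 31.12° = 148.9°, so θ = 15.56° or 74.44°.
The smaller angle is 15.56°.

15.6°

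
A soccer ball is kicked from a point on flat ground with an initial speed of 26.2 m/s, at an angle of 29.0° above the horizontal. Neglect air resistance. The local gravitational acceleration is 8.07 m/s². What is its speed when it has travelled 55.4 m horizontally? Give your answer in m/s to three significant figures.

vₓ = 26.20 cos 29.0° = 22.92 m/s; v_y0 = 26.20 sin 29.0° = 12.70 m/s.
x = vₓ t ⇒ t = 55.4/22.92 = 2.418 s.
Vertical velocity there: v_y = v_y0 − g t = 12.70 − 8.07 × 2.418 = −6.808 m/s.
Speed: √(vₓ² + v_y²) = √(22.92² + 6.808²) = 23.91 m/s.

23.9 m/s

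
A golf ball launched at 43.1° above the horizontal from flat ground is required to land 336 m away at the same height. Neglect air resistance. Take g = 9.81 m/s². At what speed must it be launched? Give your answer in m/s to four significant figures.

From R = (v₀² / g) sin 2θ: v₀ = √(gR / sin 2θ).
v₀ = √(9.81 × 336 / sin 86.20°) = √(3296 / 0.9978) = √3303.4 = 57.48 m/s.

57.48 m/s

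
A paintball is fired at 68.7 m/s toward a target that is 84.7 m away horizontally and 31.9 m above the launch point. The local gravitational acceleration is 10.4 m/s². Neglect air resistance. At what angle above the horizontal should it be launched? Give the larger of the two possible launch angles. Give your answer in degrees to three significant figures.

Trajectory: y = x tanθ − g x² (1 + tan²θ)/(2v₀²). With x = 84.7, y = 31.9, v₀ = 68.7, g = 10.4:
7.904 tan²θ − 84.7 tanθ + (39.80) = 0.
tanθ = [84.7 ± √(84.7² − 4 × 7.904 × (39.80))] / (2 × 7.904) = (84.7 ± 76.91) / 15.81, giving tanθ = 0.4926 or 10.22.
θ = 26.22° or 84.41°; the larger is 84.41°.

84.4°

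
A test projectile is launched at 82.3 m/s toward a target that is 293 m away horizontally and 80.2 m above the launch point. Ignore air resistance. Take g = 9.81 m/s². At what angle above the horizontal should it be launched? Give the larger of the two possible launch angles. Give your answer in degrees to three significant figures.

76.5°

Trajectory: y = x tanθ − g x² (1 + tan²θ)/(2v₀²). With x = 293, y = 80.2, v₀ = 82.3, g = 9.81:
62.17 tan²θ − 293 tanθ + (142.4) = 0.
tanθ = [293 ± √(293² − 4 × 62.17 × (142.4))] / (2 × 62.17) = (293 ± 224.6) / 124.3, giving tanθ = 0.5501 or 4.163.
θ = 28.82° or 76.49°; the larger is 76.49°.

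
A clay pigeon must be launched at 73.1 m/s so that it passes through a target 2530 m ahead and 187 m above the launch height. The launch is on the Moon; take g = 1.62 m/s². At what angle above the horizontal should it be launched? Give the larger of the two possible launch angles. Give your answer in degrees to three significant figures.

Trajectory: y = x tanθ − g x² (1 + tan²θ)/(2v₀²). With x = 2530, y = 187, v₀ = 73.1, g = 1.62:
970.3 tan²θ − 2530 tanθ + (1157) = 0.
tanθ = [2530 ± √(2530² − 4 × 970.3 × (1157))] / (2 × 970.3) = (2530 ± 1382) / 1941, giving tanθ = 0.5917 or 2.016.
θ = 30.61° or 63.62°; the larger is 63.62°.

63.6°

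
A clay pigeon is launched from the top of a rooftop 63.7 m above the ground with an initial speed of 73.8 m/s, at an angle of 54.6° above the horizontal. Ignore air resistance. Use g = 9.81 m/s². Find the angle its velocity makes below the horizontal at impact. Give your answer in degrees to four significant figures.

vₓ = 73.80 cos 54.6° = 42.75 m/s; v_y0 = 73.80 sin 54.6° = 60.16 m/s.
The projectile lands when y = 63.7 + (60.16) t − ½·9.81·t² = 0. Positive root: t = (60.16 + √(60.16² + 2·9.81·63.7)) / 9.81 = (60.16 + 69.78) / 9.81 = 13.24 s.
At impact: v_y = v_y0 − g t = −69.78 m/s; vₓ = 42.75 m/s.
Angle below horizontal: arctan(|v_y|/vₓ) = arctan(69.78/42.75) = 58.50°.

58.50°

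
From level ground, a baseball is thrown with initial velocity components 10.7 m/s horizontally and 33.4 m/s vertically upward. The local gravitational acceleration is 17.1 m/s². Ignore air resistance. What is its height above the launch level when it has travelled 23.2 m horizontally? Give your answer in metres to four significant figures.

x = vₓ t ⇒ t = 23.2/10.70 = 2.168 s.
Height: y = v_y0 t − ½ g t² = 33.40 × 2.168 − 8.550 × 2.168² = 72.42 − 40.20 = 32.22 m.

32.22 m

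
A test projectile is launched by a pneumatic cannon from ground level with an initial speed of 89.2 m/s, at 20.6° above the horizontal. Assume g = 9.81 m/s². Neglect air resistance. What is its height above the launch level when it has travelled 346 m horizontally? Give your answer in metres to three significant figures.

45.8 m

Horizontal component vₓ = 89.20 cos 20.6° = 83.50 m/s; vertical v_y0 = 89.20 sin 20.6° = 31.38 m/s.
x = vₓ t ⇒ t = 346/83.50 = 4.144 s.
Height: y = v_y0 t − ½ g t² = 31.38 × 4.144 − 4.905 × 4.144² = 130.1 − 84.23 = 45.83 m.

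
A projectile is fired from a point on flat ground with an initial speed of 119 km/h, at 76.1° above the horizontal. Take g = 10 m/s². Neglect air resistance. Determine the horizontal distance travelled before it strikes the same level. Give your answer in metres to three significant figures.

Convert: 119 km/h = 119/3.6 = 33.06 m/s.
vₓ = 33.06 cos 76.1° = 7.941 m/s; v_y0 = 33.06 sin 76.1° = 32.09 m/s.
Flight time T = 2 v_y0 / g = 6.418 s.
Range: R = vₓ T = 7.941 × 6.418 = 50.96 m.

51.0 m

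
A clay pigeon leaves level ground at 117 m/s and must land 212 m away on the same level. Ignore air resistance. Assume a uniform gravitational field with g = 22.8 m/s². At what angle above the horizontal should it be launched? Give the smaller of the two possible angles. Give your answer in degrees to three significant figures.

Level-ground range R = v₀² sin(2θ)/g ⇒ sin(2θ) = gR/v₀² = 22.8 × 212 / 117² = 0.3531.
2θ = 20.68° or 180° − 20.68° = 159.3°, so θ = 10.34° or 79.66°.
The smaller angle is 10.34°.

10.3°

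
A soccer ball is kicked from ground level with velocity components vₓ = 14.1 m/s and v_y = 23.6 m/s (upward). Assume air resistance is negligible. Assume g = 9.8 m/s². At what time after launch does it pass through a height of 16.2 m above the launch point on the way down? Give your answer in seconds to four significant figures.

3.987 s

Set y = v_y0 t − ½ g t² = 16.2: 4.900 t² − 23.60 t + 16.2 = 0.
Quadratic formula: t = (23.60 ± √239.44) / 9.80 = (23.60 ± 15.47) / 9.80 → t = 0.8292 s or 3.987 s.
The descending-branch root is 3.987 s.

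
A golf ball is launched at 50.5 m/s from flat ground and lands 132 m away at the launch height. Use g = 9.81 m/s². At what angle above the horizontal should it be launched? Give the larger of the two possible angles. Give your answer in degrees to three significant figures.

R = v₀² sin 2θ / g gives sin 2θ = gR/v₀² = 9.81·132/50.5² = 0.5078.
2θ = 30.51° or 180° − 30.51° = 149.5°, so θ = 15.26° or 74.74°.
The larger angle is 74.74°.

74.7°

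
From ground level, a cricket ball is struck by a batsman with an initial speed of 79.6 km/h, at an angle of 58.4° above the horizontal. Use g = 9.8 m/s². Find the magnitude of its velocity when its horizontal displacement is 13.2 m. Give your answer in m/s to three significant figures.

13.9 m/s

Convert: 79.6 km/h = 79.6/3.6 = 22.11 m/s.
vₓ = 22.11 cos 58.4° = 11.59 m/s; v_y0 = 22.11 sin 58.4° = 18.83 m/s.
At x = 13.2 m, t = x/vₓ = 13.2/11.59 = 1.139 s.
Vertical velocity there: v_y = v_y0 − g t = 18.83 − 9.80 × 1.139 = 7.667 m/s.
Speed: √(vₓ² + v_y²) = √(11.59² + 7.667²) = 13.89 m/s.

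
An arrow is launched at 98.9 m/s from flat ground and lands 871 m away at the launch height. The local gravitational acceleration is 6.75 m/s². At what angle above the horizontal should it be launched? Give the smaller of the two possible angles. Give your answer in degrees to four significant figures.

Level-ground range R = v₀² sin(2θ)/g ⇒ sin(2θ) = gR/v₀² = 6.75 × 871 / 98.9² = 0.6011.
2θ = 36.95° or 180° − 36.95° = 143.1°, so θ = 18.47° or 71.53°.
The smaller angle is 18.47°.

18.47°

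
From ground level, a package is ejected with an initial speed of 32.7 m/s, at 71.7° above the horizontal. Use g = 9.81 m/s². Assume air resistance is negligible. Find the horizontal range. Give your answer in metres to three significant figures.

65.0 m

Horizontal component vₓ = 32.70 cos 71.7° = 10.27 m/s; vertical v_y0 = 32.70 sin 71.7° = 31.05 m/s.
Time aloft: T = 2 v_y0 / g = 2 × 31.05 / 9.81 = 6.330 s.
Range: R = vₓ T = 10.27 × 6.330 = 64.99 m.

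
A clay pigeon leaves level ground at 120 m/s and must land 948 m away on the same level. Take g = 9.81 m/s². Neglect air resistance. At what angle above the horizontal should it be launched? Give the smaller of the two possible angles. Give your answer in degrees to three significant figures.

R = v₀² sin 2θ / g gives sin 2θ = gR/v₀² = 9.81·948/120² = 0.6458.
2θ = 40.23° or 180° − 40.23° = 139.8°, so θ = 20.11° or 69.89°.
The smaller angle is 20.11°.

20.1°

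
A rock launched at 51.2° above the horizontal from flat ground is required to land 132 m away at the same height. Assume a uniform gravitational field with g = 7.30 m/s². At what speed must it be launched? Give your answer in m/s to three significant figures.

31.4 m/s

Level-ground range: R = v₀² sin(2θ)/g, so v₀ = √(gR / sin 2θ).
v₀ = √(7.30 × 132 / sin 102.4°) = √(963.6 / 0.9767) = √986.62 = 31.41 m/s.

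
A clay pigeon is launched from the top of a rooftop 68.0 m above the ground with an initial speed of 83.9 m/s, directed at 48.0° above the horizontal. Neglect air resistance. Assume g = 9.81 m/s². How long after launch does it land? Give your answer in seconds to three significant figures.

vₓ = 83.90 cos 48.0° = 56.14 m/s; v_y0 = 83.90 sin 48.0° = 62.35 m/s.
Vertical motion (up positive, ground at y = 0): 4.905 t² − (62.35) t − 68.0 = 0, so t = (62.35 + √(62.35² + 2·9.81·68.0)) / 9.81 = (62.35 + 72.26) / 9.81 = 13.72 s.

13.7 s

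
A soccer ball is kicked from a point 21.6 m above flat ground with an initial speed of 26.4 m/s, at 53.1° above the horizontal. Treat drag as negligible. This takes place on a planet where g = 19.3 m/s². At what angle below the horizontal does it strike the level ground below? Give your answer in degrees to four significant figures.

66.10°

Resolve: vₓ = 26.40 cos 53.1° = 15.85 m/s and v_y0 = 26.40 sin 53.1° = 21.11 m/s.
Vertical motion (up positive, ground at y = 0): 9.650 t² − (21.11) t − 21.6 = 0, so t = (21.11 + √(21.11² + 2·19.3·21.6)) / 19.3 = (21.11 + 35.77) / 19.3 = 2.947 s.
At impact: v_y = v_y0 − g t = −35.77 m/s; vₓ = 15.85 m/s.
Angle below horizontal: arctan(|v_y|/vₓ) = arctan(35.77/15.85) = 66.10°.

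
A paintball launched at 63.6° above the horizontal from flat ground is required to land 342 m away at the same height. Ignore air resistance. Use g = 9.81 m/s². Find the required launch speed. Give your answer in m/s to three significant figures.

Level-ground range: R = v₀² sin(2θ)/g, so v₀ = √(gR / sin 2θ).
v₀ = √(9.81 × 342 / sin 127.2°) = √(3355 / 0.7965) = √4212.0 = 64.90 m/s.

64.9 m/s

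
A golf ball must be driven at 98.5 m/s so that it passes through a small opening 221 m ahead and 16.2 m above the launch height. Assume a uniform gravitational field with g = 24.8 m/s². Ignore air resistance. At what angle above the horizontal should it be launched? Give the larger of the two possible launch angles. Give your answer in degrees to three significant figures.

72.3°

Trajectory: y = x tanθ − g x² (1 + tan²θ)/(2v₀²). With x = 221, y = 16.2, v₀ = 98.5, g = 24.8:
62.42 tan²θ − 221 tanθ + (78.62) = 0.
tanθ = [221 ± √(221² − 4 × 62.42 × (78.62))] / (2 × 62.42) = (221 ± 170.9) / 124.8, giving tanθ = 0.4012 or 3.139.
θ = 21.86° or 72.33°; the larger is 72.33°.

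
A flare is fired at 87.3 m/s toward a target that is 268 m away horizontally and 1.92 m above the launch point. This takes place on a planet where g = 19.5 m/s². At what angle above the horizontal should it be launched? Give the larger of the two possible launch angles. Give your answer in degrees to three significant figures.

Trajectory: y = x tanθ − g x² (1 + tan²θ)/(2v₀²). With x = 268, y = 1.92, v₀ = 87.3, g = 19.5:
91.89 tan²θ − 268 tanθ + (93.81) = 0.
tanθ = [268 ± √(268² − 4 × 91.89 × (93.81))] / (2 × 91.89) = (268 ± 193.3) / 183.8, giving tanθ = 0.4067 or 2.510.
θ = 22.13° or 68.28°; the larger is 68.28°.

68.3°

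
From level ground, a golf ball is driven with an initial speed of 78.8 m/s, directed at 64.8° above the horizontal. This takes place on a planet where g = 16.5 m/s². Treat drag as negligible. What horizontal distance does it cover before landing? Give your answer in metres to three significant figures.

290 m

Horizontal component vₓ = 78.80 cos 64.8° = 33.55 m/s; vertical v_y0 = 78.80 sin 64.8° = 71.30 m/s.
Time aloft: T = 2 v_y0 / g = 2 × 71.30 / 16.5 = 8.642 s.
Horizontal distance R = vₓ T = 33.55 × 8.642 = 290.0 m.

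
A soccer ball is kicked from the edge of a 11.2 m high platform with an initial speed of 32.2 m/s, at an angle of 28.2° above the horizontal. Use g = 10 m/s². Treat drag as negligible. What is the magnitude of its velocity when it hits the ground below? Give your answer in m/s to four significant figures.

35.51 m/s

Components: vₓ = 32.20 cos 28.2° = 28.38 m/s, v_y0 = 32.20 sin 28.2° = 15.22 m/s.
With up positive and y = 0 at the ground: y(t) = 11.2 + (15.22) t − 5.000 t². Setting y = 0 and taking the positive root: t = [15.22 + √(15.22² + 2·10.0·11.2)] / 10.0 = (15.22 + 21.34) / 10.0 = 3.656 s.
Vertical velocity at impact: v_y = v_y0 − g t = 15.22 − 10.0 × 3.656 = −21.34 m/s.
Speed: |v| = √(vₓ² + v_y²) = √(28.38² + 21.34²) = 35.51 m/s.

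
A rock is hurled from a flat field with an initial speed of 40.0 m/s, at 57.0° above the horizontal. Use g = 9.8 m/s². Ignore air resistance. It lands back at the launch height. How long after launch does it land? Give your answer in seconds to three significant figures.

6.85 s

vₓ = 40.00 cos 57.0° = 21.79 m/s; v_y0 = 40.00 sin 57.0° = 33.55 m/s.
Time of flight on level ground: T = 2 v_y0 / g = 2 × 33.55 / 9.80 = 6.846 s.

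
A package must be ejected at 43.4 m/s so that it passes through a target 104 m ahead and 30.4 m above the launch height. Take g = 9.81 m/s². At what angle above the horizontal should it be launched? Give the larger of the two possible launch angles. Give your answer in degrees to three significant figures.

Trajectory: y = x tanθ − g x² (1 + tan²θ)/(2v₀²). With x = 104, y = 30.4, v₀ = 43.4, g = 9.81:
28.17 tan²θ − 104 tanθ + (58.57) = 0.
tanθ = [104 ± √(104² − 4 × 28.17 × (58.57))] / (2 × 28.17) = (104 ± 64.94) / 56.33, giving tanθ = 0.6933 or 2.999.
θ = 34.73° or 71.56°; the larger is 71.56°.

71.6°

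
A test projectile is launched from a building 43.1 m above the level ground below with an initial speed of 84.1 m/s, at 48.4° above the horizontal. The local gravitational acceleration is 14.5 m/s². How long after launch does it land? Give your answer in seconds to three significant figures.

9.31 s

Resolve: vₓ = 84.10 cos 48.4° = 55.84 m/s and v_y0 = 84.10 sin 48.4° = 62.89 m/s.
With up positive and y = 0 at the ground: y(t) = 43.1 + (62.89) t − 7.250 t². Setting y = 0 and taking the positive root: t = [62.89 + √(62.89² + 2·14.5·43.1)] / 14.5 = (62.89 + 72.15) / 14.5 = 9.313 s.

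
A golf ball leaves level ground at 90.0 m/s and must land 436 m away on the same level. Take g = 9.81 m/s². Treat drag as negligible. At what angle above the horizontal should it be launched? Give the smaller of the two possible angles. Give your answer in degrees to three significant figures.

Level-ground range R = v₀² sin(2θ)/g ⇒ sin(2θ) = gR/v₀² = 9.81 × 436 / 90.0² = 0.5280.
2θ = 31.87° or 180° − 31.87° = 148.1°, so θ = 15.94° or 74.06°.
The smaller angle is 15.94°.

15.9°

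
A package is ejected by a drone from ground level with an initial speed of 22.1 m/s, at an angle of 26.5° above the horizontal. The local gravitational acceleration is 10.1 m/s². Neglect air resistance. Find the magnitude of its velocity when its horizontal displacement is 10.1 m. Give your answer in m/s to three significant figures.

Horizontal component vₓ = 22.10 cos 26.5° = 19.78 m/s; vertical v_y0 = 22.10 sin 26.5° = 9.861 m/s.
x = vₓ t ⇒ t = 10.1/19.78 = 0.5107 s.
Vertical velocity there: v_y = v_y0 − g t = 9.861 − 10.1 × 0.5107 = 4.703 m/s.
Speed: √(vₓ² + v_y²) = √(19.78² + 4.703²) = 20.33 m/s.

20.3 m/s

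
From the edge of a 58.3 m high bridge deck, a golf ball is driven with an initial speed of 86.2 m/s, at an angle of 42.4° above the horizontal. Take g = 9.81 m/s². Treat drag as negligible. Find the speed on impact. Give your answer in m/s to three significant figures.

Components: vₓ = 86.20 cos 42.4° = 63.65 m/s, v_y0 = 86.20 sin 42.4° = 58.12 m/s.
Vertical motion (up positive, ground at y = 0): 4.905 t² − (58.12) t − 58.3 = 0, so t = (58.12 + √(58.12² + 2·9.81·58.3)) / 9.81 = (58.12 + 67.25) / 9.81 = 12.78 s.
Vertical velocity at impact: v_y = v_y0 − g t = 58.12 − 9.81 × 12.78 = −67.25 m/s.
Speed: |v| = √(vₓ² + v_y²) = √(63.65² + 67.25²) = 92.60 m/s.

92.6 m/s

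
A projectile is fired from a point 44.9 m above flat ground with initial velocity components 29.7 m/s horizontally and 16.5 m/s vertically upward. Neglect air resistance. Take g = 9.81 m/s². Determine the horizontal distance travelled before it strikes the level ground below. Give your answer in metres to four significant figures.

Vertical motion (up positive, ground at y = 0): 4.905 t² − (16.50) t − 44.9 = 0, so t = (16.50 + √(16.50² + 2·9.81·44.9)) / 9.81 = (16.50 + 33.96) / 9.81 = 5.144 s.
Horizontal distance: R = vₓ t = 29.70 × 5.144 = 152.8 m.

152.8 m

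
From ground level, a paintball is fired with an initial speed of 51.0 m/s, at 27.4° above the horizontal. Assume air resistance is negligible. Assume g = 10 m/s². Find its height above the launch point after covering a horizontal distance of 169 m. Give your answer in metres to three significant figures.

17.9 m

Horizontal component vₓ = 51.00 cos 27.4° = 45.28 m/s; vertical v_y0 = 51.00 sin 27.4° = 23.47 m/s.
x = vₓ t ⇒ t = 169/45.28 = 3.732 s.
Height: y = v_y0 t − ½ g t² = 23.47 × 3.732 − 5.000 × 3.732² = 87.60 − 69.66 = 17.95 m.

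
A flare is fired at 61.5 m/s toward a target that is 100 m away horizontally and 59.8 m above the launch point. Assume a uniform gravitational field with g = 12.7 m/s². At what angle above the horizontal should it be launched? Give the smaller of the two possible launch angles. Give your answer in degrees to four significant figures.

Trajectory: y = x tanθ − g x² (1 + tan²θ)/(2v₀²). With x = 100, y = 59.8, v₀ = 61.5, g = 12.7:
16.79 tan²θ − 100 tanθ + (76.59) = 0.
tanθ = [100 ± √(100² − 4 × 16.79 × (76.59))] / (2 × 16.79) = (100 ± 69.69) / 33.58, giving tanθ = 0.9027 or 5.054.
θ = 42.07° or 78.81°; the smaller is 42.07°.

42.07°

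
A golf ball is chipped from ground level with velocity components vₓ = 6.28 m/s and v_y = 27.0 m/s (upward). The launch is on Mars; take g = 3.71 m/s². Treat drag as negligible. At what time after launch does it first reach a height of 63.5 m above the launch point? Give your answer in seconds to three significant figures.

2.95 s

Require v_y0 t − ½ g t² = 63.5, i.e. 1.855 t² − 27.00 t + 63.5 = 0.
Quadratic formula: t = (27.00 ± √257.83) / 3.71 = (27.00 ± 16.06) / 3.71 → t = 2.950 s or 11.61 s.
The first (ascending) time is 2.950 s.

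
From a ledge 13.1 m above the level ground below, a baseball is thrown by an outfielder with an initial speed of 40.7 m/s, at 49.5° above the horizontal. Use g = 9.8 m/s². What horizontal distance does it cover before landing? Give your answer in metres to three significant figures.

177 m

Horizontal component vₓ = 40.70 cos 49.5° = 26.43 m/s; vertical v_y0 = 40.70 sin 49.5° = 30.95 m/s.
The projectile lands when y = 13.1 + (30.95) t − ½·9.80·t² = 0. Positive root: t = (30.95 + √(30.95² + 2·9.80·13.1)) / 9.80 = (30.95 + 34.85) / 9.80 = 6.714 s.
Horizontal distance: R = vₓ t = 26.43 × 6.714 = 177.5 m.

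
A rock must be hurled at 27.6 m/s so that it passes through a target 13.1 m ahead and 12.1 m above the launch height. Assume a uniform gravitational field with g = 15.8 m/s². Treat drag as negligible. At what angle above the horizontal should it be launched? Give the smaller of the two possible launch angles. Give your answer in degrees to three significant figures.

52.1°

Trajectory: y = x tanθ − g x² (1 + tan²θ)/(2v₀²). With x = 13.1, y = 12.1, v₀ = 27.6, g = 15.8:
1.780 tan²θ − 13.1 tanθ + (13.88) = 0.
tanθ = [13.1 ± √(13.1² − 4 × 1.780 × (13.88))] / (2 × 1.780) = (13.1 ± 8.532) / 3.559, giving tanθ = 1.283 or 6.077.
θ = 52.07° or 80.66°; the smaller is 52.07°.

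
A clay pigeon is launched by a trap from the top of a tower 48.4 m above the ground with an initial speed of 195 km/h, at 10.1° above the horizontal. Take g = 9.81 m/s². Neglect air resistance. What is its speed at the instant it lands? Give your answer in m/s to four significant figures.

62.32 m/s

Convert: 195 km/h = 195/3.6 = 54.17 m/s.
Resolve: vₓ = 54.17 cos 10.1° = 53.33 m/s and v_y0 = 54.17 sin 10.1° = 9.499 m/s.
The projectile lands when y = 48.4 + (9.499) t − ½·9.81·t² = 0. Positive root: t = (9.499 + √(9.499² + 2·9.81·48.4)) / 9.81 = (9.499 + 32.25) / 9.81 = 4.255 s.
Vertical velocity at impact: v_y = v_y0 − g t = 9.499 − 9.81 × 4.255 = −32.25 m/s.
Speed: |v| = √(vₓ² + v_y²) = √(53.33² + 32.25²) = 62.32 m/s.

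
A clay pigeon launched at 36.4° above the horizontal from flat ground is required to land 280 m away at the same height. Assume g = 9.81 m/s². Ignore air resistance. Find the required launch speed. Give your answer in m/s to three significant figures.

On level ground R = v₀² sin 2θ / g ⇒ v₀ = √(gR / sin 2θ).
v₀ = √(9.81 × 280 / sin 72.80°) = √(2747 / 0.9553) = √2875.4 = 53.62 m/s.

53.6 m/s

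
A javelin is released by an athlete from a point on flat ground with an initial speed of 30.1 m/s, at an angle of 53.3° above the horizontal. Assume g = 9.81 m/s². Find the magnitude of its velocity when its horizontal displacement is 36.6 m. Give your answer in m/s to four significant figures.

Resolve: vₓ = 30.10 cos 53.3° = 17.99 m/s and v_y0 = 30.10 sin 53.3° = 24.13 m/s.
Time to reach x = 36.6 m: t = x/vₓ = 36.6/17.99 = 2.035 s.
Vertical velocity there: v_y = v_y0 − g t = 24.13 − 9.81 × 2.035 = 4.174 m/s.
Speed: √(vₓ² + v_y²) = √(17.99² + 4.174²) = 18.47 m/s.

18.47 m/s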